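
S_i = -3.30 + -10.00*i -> [-3.3, -13.3, -23.3, -33.3, -43.3]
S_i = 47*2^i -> [47, 94, 188, 376, 752]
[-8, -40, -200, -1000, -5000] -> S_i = -8*5^i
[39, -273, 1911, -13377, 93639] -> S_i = 39*-7^i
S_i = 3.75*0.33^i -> [3.75, 1.24, 0.41, 0.13, 0.04]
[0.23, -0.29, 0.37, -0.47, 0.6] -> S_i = 0.23*(-1.27)^i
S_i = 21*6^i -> [21, 126, 756, 4536, 27216]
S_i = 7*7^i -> [7, 49, 343, 2401, 16807]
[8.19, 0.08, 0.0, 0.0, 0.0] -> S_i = 8.19*0.01^i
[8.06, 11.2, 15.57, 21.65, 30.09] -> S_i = 8.06*1.39^i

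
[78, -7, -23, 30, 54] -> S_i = Random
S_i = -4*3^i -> [-4, -12, -36, -108, -324]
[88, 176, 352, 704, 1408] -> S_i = 88*2^i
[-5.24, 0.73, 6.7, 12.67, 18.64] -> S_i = -5.24 + 5.97*i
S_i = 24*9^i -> [24, 216, 1944, 17496, 157464]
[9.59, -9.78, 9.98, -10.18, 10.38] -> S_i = 9.59*(-1.02)^i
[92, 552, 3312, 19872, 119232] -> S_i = 92*6^i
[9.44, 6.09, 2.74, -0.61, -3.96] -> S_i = 9.44 + -3.35*i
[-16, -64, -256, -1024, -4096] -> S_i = -16*4^i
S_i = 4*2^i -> [4, 8, 16, 32, 64]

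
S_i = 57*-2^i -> [57, -114, 228, -456, 912]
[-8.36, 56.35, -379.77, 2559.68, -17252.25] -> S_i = -8.36*(-6.74)^i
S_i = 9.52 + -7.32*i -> [9.52, 2.2, -5.12, -12.44, -19.76]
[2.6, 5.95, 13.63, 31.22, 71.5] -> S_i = 2.60*2.29^i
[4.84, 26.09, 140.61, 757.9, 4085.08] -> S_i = 4.84*5.39^i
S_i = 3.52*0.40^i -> [3.52, 1.41, 0.56, 0.23, 0.09]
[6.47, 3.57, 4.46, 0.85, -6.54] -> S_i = Random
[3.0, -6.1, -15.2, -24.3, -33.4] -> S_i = 3.00 + -9.10*i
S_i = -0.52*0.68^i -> [-0.52, -0.35, -0.24, -0.16, -0.11]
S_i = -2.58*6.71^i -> [-2.58, -17.31, -116.16, -779.45, -5230.1]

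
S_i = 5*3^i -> [5, 15, 45, 135, 405]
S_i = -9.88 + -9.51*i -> [-9.88, -19.39, -28.9, -38.41, -47.92]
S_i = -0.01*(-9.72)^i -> [-0.01, 0.1, -0.94, 9.18, -89.26]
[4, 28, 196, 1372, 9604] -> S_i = 4*7^i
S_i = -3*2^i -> [-3, -6, -12, -24, -48]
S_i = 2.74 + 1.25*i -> [2.74, 3.99, 5.24, 6.49, 7.74]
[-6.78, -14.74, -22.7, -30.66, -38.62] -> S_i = -6.78 + -7.96*i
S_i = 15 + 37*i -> [15, 52, 89, 126, 163]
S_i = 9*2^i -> [9, 18, 36, 72, 144]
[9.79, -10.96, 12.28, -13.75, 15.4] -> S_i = 9.79*(-1.12)^i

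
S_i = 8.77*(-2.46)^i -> [8.77, -21.57, 53.07, -130.56, 321.17]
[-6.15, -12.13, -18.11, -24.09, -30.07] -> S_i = -6.15 + -5.98*i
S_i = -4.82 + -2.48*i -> [-4.82, -7.3, -9.78, -12.26, -14.74]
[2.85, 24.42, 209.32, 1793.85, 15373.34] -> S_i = 2.85*8.57^i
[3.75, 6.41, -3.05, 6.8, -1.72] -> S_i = Random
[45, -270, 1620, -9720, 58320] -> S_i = 45*-6^i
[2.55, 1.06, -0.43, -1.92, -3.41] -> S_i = 2.55 + -1.49*i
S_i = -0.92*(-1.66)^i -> [-0.92, 1.53, -2.54, 4.21, -6.99]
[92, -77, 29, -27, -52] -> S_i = Random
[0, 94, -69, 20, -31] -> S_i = Random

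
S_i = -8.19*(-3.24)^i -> [-8.19, 26.54, -85.98, 278.56, -902.53]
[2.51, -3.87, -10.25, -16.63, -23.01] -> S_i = 2.51 + -6.38*i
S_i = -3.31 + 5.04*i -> [-3.31, 1.73, 6.77, 11.81, 16.85]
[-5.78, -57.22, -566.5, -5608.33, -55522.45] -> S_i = -5.78*9.90^i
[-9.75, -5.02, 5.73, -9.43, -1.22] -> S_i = Random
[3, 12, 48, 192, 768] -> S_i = 3*4^i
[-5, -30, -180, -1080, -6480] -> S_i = -5*6^i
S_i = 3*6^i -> [3, 18, 108, 648, 3888]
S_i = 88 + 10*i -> [88, 98, 108, 118, 128]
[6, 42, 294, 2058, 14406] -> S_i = 6*7^i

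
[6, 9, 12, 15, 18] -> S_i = 6 + 3*i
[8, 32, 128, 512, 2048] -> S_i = 8*4^i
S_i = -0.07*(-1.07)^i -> [-0.07, 0.07, -0.08, 0.09, -0.09]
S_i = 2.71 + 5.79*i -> [2.71, 8.5, 14.29, 20.08, 25.87]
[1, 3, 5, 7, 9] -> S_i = 1 + 2*i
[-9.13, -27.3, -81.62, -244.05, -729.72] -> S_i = -9.13*2.99^i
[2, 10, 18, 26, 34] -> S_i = 2 + 8*i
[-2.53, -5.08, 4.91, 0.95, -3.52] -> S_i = Random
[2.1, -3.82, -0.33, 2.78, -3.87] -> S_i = Random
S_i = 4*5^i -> [4, 20, 100, 500, 2500]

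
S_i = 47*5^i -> [47, 235, 1175, 5875, 29375]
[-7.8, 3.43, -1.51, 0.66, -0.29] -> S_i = -7.80*(-0.44)^i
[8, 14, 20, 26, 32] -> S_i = 8 + 6*i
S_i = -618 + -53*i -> [-618, -671, -724, -777, -830]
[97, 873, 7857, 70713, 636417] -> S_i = 97*9^i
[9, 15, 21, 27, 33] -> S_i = 9 + 6*i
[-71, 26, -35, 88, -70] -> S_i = Random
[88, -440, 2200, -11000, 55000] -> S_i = 88*-5^i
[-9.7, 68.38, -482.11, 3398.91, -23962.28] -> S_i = -9.70*(-7.05)^i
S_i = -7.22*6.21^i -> [-7.22, -44.84, -278.43, -1729.07, -10737.51]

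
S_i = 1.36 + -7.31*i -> [1.36, -5.95, -13.26, -20.57, -27.88]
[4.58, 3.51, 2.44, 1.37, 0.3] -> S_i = 4.58 + -1.07*i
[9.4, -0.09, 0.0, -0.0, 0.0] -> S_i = 9.40*(-0.01)^i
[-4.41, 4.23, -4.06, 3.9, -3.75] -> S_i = -4.41*(-0.96)^i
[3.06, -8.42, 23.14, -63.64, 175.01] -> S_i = 3.06*(-2.75)^i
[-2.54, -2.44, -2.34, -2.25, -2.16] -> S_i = -2.54*0.96^i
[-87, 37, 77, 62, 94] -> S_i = Random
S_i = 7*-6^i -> [7, -42, 252, -1512, 9072]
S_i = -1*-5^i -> [-1, 5, -25, 125, -625]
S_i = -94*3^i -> [-94, -282, -846, -2538, -7614]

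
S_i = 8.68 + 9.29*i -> [8.68, 17.97, 27.26, 36.55, 45.84]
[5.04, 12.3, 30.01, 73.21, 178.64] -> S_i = 5.04*2.44^i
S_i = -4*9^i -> [-4, -36, -324, -2916, -26244]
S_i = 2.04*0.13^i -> [2.04, 0.27, 0.03, 0.0, 0.0]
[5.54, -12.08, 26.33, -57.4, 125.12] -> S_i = 5.54*(-2.18)^i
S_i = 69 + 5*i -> [69, 74, 79, 84, 89]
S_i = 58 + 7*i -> [58, 65, 72, 79, 86]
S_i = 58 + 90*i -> [58, 148, 238, 328, 418]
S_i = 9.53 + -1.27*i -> [9.53, 8.26, 6.99, 5.72, 4.45]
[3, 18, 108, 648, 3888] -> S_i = 3*6^i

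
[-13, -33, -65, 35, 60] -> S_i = Random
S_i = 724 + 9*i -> [724, 733, 742, 751, 760]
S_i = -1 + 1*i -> [-1, 0, 1, 2, 3]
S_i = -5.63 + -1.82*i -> [-5.63, -7.45, -9.27, -11.09, -12.91]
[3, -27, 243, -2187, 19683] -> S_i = 3*-9^i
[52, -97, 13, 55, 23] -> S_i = Random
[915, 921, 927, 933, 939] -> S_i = 915 + 6*i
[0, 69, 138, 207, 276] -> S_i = 0 + 69*i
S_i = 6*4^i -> [6, 24, 96, 384, 1536]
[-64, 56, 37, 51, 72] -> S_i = Random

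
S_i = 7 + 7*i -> [7, 14, 21, 28, 35]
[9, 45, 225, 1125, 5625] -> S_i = 9*5^i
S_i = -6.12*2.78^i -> [-6.12, -17.01, -47.3, -131.49, -365.54]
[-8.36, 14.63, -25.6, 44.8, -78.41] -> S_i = -8.36*(-1.75)^i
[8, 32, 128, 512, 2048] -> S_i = 8*4^i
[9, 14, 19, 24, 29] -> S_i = 9 + 5*i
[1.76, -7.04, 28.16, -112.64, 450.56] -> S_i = 1.76*(-4.00)^i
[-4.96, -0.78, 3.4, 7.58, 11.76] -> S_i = -4.96 + 4.18*i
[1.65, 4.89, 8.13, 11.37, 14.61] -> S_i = 1.65 + 3.24*i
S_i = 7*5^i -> [7, 35, 175, 875, 4375]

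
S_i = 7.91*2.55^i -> [7.91, 20.17, 51.43, 131.16, 334.45]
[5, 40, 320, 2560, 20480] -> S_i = 5*8^i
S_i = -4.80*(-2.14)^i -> [-4.8, 10.27, -21.98, 47.04, -100.67]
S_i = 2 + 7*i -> [2, 9, 16, 23, 30]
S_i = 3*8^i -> [3, 24, 192, 1536, 12288]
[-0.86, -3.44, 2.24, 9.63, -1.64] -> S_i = Random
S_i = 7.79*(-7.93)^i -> [7.79, -61.77, 489.87, -3884.7, 30805.64]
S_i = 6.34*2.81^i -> [6.34, 17.82, 50.06, 140.67, 395.29]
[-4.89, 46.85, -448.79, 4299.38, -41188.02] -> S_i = -4.89*(-9.58)^i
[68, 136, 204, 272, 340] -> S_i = 68 + 68*i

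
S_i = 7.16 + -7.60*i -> [7.16, -0.44, -8.04, -15.64, -23.24]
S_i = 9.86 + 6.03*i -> [9.86, 15.89, 21.92, 27.95, 33.98]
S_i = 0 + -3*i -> [0, -3, -6, -9, -12]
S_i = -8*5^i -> [-8, -40, -200, -1000, -5000]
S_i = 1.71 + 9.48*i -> [1.71, 11.19, 20.67, 30.15, 39.63]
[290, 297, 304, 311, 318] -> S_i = 290 + 7*i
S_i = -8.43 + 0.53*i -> [-8.43, -7.9, -7.37, -6.84, -6.31]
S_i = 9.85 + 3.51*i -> [9.85, 13.36, 16.87, 20.38, 23.89]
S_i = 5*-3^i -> [5, -15, 45, -135, 405]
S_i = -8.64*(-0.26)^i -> [-8.64, 2.25, -0.58, 0.15, -0.04]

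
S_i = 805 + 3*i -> [805, 808, 811, 814, 817]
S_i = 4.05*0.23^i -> [4.05, 0.93, 0.21, 0.05, 0.01]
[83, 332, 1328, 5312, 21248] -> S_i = 83*4^i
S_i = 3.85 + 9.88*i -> [3.85, 13.73, 23.61, 33.49, 43.37]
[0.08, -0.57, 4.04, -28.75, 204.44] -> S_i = 0.08*(-7.11)^i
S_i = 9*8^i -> [9, 72, 576, 4608, 36864]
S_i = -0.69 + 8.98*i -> [-0.69, 8.29, 17.27, 26.25, 35.23]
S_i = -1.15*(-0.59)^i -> [-1.15, 0.68, -0.4, 0.24, -0.14]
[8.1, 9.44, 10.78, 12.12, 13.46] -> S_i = 8.10 + 1.34*i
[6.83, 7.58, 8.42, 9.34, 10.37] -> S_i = 6.83*1.11^i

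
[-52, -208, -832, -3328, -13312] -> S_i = -52*4^i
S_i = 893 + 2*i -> [893, 895, 897, 899, 901]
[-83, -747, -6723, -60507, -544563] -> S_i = -83*9^i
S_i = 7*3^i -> [7, 21, 63, 189, 567]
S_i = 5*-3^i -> [5, -15, 45, -135, 405]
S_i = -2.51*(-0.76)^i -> [-2.51, 1.91, -1.45, 1.1, -0.84]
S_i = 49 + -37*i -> [49, 12, -25, -62, -99]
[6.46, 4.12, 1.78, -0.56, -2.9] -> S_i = 6.46 + -2.34*i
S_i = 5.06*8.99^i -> [5.06, 45.49, 408.95, 3676.46, 33051.36]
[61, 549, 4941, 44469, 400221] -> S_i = 61*9^i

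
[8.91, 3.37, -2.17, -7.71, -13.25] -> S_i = 8.91 + -5.54*i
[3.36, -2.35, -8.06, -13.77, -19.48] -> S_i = 3.36 + -5.71*i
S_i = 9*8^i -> [9, 72, 576, 4608, 36864]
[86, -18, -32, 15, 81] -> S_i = Random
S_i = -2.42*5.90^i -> [-2.42, -14.28, -84.24, -497.02, -2932.4]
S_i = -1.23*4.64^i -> [-1.23, -5.71, -26.48, -122.87, -570.13]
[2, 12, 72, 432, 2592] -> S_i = 2*6^i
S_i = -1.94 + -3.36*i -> [-1.94, -5.3, -8.66, -12.02, -15.38]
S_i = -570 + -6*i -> [-570, -576, -582, -588, -594]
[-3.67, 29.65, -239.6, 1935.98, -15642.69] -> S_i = -3.67*(-8.08)^i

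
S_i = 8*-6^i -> [8, -48, 288, -1728, 10368]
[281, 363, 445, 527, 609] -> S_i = 281 + 82*i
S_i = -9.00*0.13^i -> [-9.0, -1.17, -0.15, -0.02, -0.0]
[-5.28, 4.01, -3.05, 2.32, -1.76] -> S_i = -5.28*(-0.76)^i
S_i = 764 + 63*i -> [764, 827, 890, 953, 1016]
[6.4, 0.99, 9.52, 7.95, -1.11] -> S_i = Random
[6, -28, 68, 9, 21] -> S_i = Random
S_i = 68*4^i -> [68, 272, 1088, 4352, 17408]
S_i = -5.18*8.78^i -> [-5.18, -45.48, -399.32, -3506.01, -30782.78]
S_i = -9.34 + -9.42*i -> [-9.34, -18.76, -28.18, -37.6, -47.02]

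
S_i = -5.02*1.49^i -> [-5.02, -7.48, -11.14, -16.61, -24.74]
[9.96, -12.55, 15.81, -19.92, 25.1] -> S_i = 9.96*(-1.26)^i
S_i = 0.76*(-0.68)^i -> [0.76, -0.52, 0.35, -0.24, 0.16]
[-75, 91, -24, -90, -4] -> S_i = Random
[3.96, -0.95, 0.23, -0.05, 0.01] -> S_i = 3.96*(-0.24)^i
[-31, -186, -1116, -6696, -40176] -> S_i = -31*6^i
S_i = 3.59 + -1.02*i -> [3.59, 2.57, 1.55, 0.53, -0.49]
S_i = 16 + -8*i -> [16, 8, 0, -8, -16]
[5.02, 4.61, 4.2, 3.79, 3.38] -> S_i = 5.02 + -0.41*i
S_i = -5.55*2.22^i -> [-5.55, -12.32, -27.35, -60.72, -134.8]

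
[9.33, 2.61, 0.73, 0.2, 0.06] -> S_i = 9.33*0.28^i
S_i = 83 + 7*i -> [83, 90, 97, 104, 111]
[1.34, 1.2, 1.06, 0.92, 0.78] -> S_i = 1.34 + -0.14*i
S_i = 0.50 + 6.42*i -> [0.5, 6.92, 13.34, 19.76, 26.18]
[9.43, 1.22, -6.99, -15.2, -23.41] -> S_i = 9.43 + -8.21*i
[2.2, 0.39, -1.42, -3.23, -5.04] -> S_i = 2.20 + -1.81*i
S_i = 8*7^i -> [8, 56, 392, 2744, 19208]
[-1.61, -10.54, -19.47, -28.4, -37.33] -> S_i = -1.61 + -8.93*i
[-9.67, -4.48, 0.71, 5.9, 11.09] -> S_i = -9.67 + 5.19*i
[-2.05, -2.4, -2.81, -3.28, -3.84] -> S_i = -2.05*1.17^i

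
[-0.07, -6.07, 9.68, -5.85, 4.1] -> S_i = Random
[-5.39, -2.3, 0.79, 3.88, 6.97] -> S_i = -5.39 + 3.09*i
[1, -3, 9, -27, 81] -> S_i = 1*-3^i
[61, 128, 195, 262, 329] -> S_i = 61 + 67*i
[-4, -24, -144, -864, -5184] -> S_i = -4*6^i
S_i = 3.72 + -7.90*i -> [3.72, -4.18, -12.08, -19.98, -27.88]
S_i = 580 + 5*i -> [580, 585, 590, 595, 600]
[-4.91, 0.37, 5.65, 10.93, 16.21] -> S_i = -4.91 + 5.28*i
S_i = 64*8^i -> [64, 512, 4096, 32768, 262144]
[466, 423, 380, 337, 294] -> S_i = 466 + -43*i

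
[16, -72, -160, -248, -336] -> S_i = 16 + -88*i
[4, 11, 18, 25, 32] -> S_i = 4 + 7*i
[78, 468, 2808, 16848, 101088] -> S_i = 78*6^i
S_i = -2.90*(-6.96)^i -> [-2.9, 20.18, -140.48, 977.75, -6805.11]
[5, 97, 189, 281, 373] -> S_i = 5 + 92*i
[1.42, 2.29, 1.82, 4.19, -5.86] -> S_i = Random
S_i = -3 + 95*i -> [-3, 92, 187, 282, 377]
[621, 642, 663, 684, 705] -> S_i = 621 + 21*i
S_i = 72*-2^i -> [72, -144, 288, -576, 1152]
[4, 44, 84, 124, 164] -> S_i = 4 + 40*i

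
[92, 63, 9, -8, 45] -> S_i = Random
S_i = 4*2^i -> [4, 8, 16, 32, 64]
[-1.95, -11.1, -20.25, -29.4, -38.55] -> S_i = -1.95 + -9.15*i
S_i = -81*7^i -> [-81, -567, -3969, -27783, -194481]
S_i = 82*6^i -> [82, 492, 2952, 17712, 106272]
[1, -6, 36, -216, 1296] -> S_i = 1*-6^i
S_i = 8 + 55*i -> [8, 63, 118, 173, 228]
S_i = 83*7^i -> [83, 581, 4067, 28469, 199283]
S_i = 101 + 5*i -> [101, 106, 111, 116, 121]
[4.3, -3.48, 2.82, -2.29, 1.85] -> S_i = 4.30*(-0.81)^i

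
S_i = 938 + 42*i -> [938, 980, 1022, 1064, 1106]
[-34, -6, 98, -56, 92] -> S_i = Random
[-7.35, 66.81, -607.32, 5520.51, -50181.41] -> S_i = -7.35*(-9.09)^i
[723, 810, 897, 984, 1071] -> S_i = 723 + 87*i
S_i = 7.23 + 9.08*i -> [7.23, 16.31, 25.39, 34.47, 43.55]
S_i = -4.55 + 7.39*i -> [-4.55, 2.84, 10.23, 17.62, 25.01]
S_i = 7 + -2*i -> [7, 5, 3, 1, -1]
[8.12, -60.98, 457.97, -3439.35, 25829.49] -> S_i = 8.12*(-7.51)^i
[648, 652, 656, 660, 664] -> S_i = 648 + 4*i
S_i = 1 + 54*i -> [1, 55, 109, 163, 217]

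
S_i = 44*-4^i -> [44, -176, 704, -2816, 11264]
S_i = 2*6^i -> [2, 12, 72, 432, 2592]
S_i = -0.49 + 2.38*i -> [-0.49, 1.89, 4.27, 6.65, 9.03]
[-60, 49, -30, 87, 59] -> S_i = Random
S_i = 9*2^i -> [9, 18, 36, 72, 144]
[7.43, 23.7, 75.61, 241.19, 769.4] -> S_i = 7.43*3.19^i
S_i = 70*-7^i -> [70, -490, 3430, -24010, 168070]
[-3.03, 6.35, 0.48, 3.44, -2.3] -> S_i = Random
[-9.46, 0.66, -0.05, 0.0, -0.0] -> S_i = -9.46*(-0.07)^i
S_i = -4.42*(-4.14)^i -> [-4.42, 18.3, -75.76, 313.63, -1298.45]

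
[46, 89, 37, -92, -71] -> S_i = Random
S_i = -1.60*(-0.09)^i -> [-1.6, 0.14, -0.01, 0.0, -0.0]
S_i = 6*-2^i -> [6, -12, 24, -48, 96]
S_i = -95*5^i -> [-95, -475, -2375, -11875, -59375]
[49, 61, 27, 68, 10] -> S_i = Random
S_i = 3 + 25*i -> [3, 28, 53, 78, 103]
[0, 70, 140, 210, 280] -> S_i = 0 + 70*i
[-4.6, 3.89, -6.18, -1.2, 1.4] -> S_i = Random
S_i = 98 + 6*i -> [98, 104, 110, 116, 122]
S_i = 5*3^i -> [5, 15, 45, 135, 405]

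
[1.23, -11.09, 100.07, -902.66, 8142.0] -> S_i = 1.23*(-9.02)^i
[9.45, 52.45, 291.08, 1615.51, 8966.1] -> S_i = 9.45*5.55^i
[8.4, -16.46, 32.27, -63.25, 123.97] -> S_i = 8.40*(-1.96)^i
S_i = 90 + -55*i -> [90, 35, -20, -75, -130]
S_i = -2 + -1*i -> [-2, -3, -4, -5, -6]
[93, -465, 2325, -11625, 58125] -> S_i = 93*-5^i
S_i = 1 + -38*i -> [1, -37, -75, -113, -151]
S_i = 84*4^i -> [84, 336, 1344, 5376, 21504]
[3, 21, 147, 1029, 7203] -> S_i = 3*7^i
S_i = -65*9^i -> [-65, -585, -5265, -47385, -426465]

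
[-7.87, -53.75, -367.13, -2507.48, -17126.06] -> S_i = -7.87*6.83^i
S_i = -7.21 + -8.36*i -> [-7.21, -15.57, -23.93, -32.29, -40.65]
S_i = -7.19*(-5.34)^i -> [-7.19, 38.39, -205.03, 1094.85, -5846.47]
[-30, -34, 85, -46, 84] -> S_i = Random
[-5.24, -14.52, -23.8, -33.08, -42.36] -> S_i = -5.24 + -9.28*i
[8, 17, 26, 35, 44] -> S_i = 8 + 9*i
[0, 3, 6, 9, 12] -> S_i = 0 + 3*i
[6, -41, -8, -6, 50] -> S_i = Random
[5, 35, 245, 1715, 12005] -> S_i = 5*7^i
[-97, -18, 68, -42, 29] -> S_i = Random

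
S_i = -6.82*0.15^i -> [-6.82, -1.02, -0.15, -0.02, -0.0]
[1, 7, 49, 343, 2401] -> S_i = 1*7^i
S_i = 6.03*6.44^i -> [6.03, 38.83, 250.09, 1610.55, 10371.96]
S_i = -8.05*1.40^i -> [-8.05, -11.27, -15.78, -22.09, -30.92]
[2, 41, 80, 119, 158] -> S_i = 2 + 39*i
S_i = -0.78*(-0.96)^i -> [-0.78, 0.75, -0.72, 0.69, -0.66]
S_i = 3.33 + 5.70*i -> [3.33, 9.03, 14.73, 20.43, 26.13]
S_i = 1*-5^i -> [1, -5, 25, -125, 625]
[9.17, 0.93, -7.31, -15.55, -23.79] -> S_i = 9.17 + -8.24*i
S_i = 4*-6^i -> [4, -24, 144, -864, 5184]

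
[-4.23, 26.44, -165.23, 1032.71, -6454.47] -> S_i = -4.23*(-6.25)^i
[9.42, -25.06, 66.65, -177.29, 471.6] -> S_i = 9.42*(-2.66)^i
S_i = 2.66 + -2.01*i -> [2.66, 0.65, -1.36, -3.37, -5.38]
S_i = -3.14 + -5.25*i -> [-3.14, -8.39, -13.64, -18.89, -24.14]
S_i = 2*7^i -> [2, 14, 98, 686, 4802]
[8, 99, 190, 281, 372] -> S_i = 8 + 91*i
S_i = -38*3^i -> [-38, -114, -342, -1026, -3078]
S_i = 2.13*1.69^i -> [2.13, 3.6, 6.08, 10.28, 17.38]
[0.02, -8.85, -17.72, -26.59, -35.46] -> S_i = 0.02 + -8.87*i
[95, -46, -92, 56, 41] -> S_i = Random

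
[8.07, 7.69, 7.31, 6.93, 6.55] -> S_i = 8.07 + -0.38*i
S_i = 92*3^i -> [92, 276, 828, 2484, 7452]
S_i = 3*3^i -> [3, 9, 27, 81, 243]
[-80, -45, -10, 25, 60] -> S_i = -80 + 35*i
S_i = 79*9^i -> [79, 711, 6399, 57591, 518319]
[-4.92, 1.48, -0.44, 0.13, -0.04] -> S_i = -4.92*(-0.30)^i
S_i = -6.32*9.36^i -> [-6.32, -59.16, -553.69, -5182.56, -48508.79]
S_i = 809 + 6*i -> [809, 815, 821, 827, 833]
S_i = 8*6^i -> [8, 48, 288, 1728, 10368]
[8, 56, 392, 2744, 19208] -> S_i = 8*7^i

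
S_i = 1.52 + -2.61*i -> [1.52, -1.09, -3.7, -6.31, -8.92]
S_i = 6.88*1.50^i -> [6.88, 10.32, 15.48, 23.22, 34.83]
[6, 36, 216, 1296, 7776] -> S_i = 6*6^i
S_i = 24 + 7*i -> [24, 31, 38, 45, 52]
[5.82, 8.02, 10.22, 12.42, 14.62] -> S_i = 5.82 + 2.20*i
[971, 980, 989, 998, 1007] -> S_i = 971 + 9*i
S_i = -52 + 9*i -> [-52, -43, -34, -25, -16]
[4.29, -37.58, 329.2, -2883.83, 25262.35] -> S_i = 4.29*(-8.76)^i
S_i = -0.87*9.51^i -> [-0.87, -8.27, -78.68, -748.27, -7116.09]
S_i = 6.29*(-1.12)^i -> [6.29, -7.04, 7.89, -8.84, 9.9]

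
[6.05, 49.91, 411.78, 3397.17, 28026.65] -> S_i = 6.05*8.25^i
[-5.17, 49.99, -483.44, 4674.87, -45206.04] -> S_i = -5.17*(-9.67)^i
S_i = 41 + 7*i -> [41, 48, 55, 62, 69]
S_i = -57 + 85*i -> [-57, 28, 113, 198, 283]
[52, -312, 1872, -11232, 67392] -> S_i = 52*-6^i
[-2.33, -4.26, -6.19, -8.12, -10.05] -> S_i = -2.33 + -1.93*i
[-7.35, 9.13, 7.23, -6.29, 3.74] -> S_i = Random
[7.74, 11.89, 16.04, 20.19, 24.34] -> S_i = 7.74 + 4.15*i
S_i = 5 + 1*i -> [5, 6, 7, 8, 9]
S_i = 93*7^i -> [93, 651, 4557, 31899, 223293]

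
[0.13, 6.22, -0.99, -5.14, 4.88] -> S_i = Random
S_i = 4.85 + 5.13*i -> [4.85, 9.98, 15.11, 20.24, 25.37]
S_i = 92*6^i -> [92, 552, 3312, 19872, 119232]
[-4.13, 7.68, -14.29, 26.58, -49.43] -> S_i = -4.13*(-1.86)^i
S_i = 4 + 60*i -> [4, 64, 124, 184, 244]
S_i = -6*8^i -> [-6, -48, -384, -3072, -24576]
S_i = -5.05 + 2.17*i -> [-5.05, -2.88, -0.71, 1.46, 3.63]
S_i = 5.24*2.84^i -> [5.24, 14.88, 42.26, 120.03, 340.88]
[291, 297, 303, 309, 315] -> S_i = 291 + 6*i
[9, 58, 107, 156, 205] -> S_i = 9 + 49*i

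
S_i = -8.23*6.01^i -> [-8.23, -49.46, -297.27, -1786.58, -10737.37]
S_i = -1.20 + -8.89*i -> [-1.2, -10.09, -18.98, -27.87, -36.76]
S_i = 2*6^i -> [2, 12, 72, 432, 2592]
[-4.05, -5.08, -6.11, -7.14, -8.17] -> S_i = -4.05 + -1.03*i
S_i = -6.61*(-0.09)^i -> [-6.61, 0.59, -0.05, 0.0, -0.0]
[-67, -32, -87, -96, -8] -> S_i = Random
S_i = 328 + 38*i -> [328, 366, 404, 442, 480]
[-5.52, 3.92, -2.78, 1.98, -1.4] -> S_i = -5.52*(-0.71)^i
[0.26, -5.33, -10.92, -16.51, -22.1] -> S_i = 0.26 + -5.59*i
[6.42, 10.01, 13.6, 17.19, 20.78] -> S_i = 6.42 + 3.59*i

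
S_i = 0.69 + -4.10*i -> [0.69, -3.41, -7.51, -11.61, -15.71]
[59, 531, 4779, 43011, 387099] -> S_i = 59*9^i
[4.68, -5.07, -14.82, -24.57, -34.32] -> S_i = 4.68 + -9.75*i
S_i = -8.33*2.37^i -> [-8.33, -19.74, -46.79, -110.89, -262.81]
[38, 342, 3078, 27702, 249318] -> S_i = 38*9^i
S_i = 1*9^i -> [1, 9, 81, 729, 6561]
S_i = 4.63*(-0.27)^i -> [4.63, -1.25, 0.34, -0.09, 0.02]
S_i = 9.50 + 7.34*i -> [9.5, 16.84, 24.18, 31.52, 38.86]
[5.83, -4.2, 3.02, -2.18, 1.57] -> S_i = 5.83*(-0.72)^i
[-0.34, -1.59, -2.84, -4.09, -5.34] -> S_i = -0.34 + -1.25*i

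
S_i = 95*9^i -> [95, 855, 7695, 69255, 623295]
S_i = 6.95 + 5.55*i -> [6.95, 12.5, 18.05, 23.6, 29.15]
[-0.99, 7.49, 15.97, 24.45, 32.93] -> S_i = -0.99 + 8.48*i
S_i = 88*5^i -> [88, 440, 2200, 11000, 55000]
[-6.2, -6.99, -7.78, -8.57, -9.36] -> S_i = -6.20 + -0.79*i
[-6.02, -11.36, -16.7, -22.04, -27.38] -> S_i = -6.02 + -5.34*i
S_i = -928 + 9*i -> [-928, -919, -910, -901, -892]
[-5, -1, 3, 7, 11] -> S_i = -5 + 4*i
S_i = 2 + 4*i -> [2, 6, 10, 14, 18]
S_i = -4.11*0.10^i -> [-4.11, -0.41, -0.04, -0.0, -0.0]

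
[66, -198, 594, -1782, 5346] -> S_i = 66*-3^i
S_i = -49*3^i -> [-49, -147, -441, -1323, -3969]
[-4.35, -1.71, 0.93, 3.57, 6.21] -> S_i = -4.35 + 2.64*i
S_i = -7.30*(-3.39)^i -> [-7.3, 24.75, -83.89, 284.39, -964.1]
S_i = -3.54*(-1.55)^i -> [-3.54, 5.49, -8.5, 13.18, -20.43]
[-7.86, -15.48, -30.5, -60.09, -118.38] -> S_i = -7.86*1.97^i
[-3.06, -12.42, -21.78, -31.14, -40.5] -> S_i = -3.06 + -9.36*i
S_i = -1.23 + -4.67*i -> [-1.23, -5.9, -10.57, -15.24, -19.91]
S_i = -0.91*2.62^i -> [-0.91, -2.38, -6.25, -16.37, -42.88]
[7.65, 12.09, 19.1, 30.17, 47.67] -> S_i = 7.65*1.58^i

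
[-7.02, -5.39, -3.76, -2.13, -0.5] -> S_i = -7.02 + 1.63*i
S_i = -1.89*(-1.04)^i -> [-1.89, 1.97, -2.04, 2.13, -2.21]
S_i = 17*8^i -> [17, 136, 1088, 8704, 69632]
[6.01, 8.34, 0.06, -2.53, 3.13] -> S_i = Random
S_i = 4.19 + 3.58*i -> [4.19, 7.77, 11.35, 14.93, 18.51]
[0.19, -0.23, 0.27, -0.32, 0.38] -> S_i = 0.19*(-1.19)^i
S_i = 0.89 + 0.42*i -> [0.89, 1.31, 1.73, 2.15, 2.57]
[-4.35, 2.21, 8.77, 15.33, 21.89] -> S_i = -4.35 + 6.56*i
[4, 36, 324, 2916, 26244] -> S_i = 4*9^i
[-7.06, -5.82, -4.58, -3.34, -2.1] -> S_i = -7.06 + 1.24*i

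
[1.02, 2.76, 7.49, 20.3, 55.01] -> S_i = 1.02*2.71^i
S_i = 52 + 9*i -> [52, 61, 70, 79, 88]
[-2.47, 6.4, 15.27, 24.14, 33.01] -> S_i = -2.47 + 8.87*i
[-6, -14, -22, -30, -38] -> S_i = -6 + -8*i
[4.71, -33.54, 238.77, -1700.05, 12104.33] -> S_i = 4.71*(-7.12)^i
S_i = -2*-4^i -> [-2, 8, -32, 128, -512]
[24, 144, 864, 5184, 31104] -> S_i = 24*6^i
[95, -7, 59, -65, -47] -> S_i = Random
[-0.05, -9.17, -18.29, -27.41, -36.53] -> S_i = -0.05 + -9.12*i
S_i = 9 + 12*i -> [9, 21, 33, 45, 57]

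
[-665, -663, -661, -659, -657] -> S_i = -665 + 2*i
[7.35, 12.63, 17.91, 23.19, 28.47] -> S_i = 7.35 + 5.28*i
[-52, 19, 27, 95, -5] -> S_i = Random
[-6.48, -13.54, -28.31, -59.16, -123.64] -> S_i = -6.48*2.09^i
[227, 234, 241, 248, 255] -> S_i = 227 + 7*i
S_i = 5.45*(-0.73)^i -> [5.45, -3.98, 2.9, -2.12, 1.55]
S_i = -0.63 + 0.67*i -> [-0.63, 0.04, 0.71, 1.38, 2.05]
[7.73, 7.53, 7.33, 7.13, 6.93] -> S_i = 7.73 + -0.20*i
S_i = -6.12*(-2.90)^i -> [-6.12, 17.75, -51.47, 149.26, -432.86]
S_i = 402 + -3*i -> [402, 399, 396, 393, 390]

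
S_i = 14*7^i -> [14, 98, 686, 4802, 33614]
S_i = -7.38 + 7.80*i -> [-7.38, 0.42, 8.22, 16.02, 23.82]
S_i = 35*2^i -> [35, 70, 140, 280, 560]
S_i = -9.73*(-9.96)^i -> [-9.73, 96.91, -965.23, 9613.71, -95752.52]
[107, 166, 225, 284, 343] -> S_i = 107 + 59*i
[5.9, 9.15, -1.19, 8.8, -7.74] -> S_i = Random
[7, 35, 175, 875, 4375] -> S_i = 7*5^i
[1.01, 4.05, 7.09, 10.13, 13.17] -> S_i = 1.01 + 3.04*i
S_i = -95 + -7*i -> [-95, -102, -109, -116, -123]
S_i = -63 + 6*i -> [-63, -57, -51, -45, -39]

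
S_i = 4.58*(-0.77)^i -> [4.58, -3.53, 2.72, -2.09, 1.61]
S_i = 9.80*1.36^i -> [9.8, 13.33, 18.13, 24.65, 33.53]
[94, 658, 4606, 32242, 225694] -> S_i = 94*7^i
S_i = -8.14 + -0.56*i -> [-8.14, -8.7, -9.26, -9.82, -10.38]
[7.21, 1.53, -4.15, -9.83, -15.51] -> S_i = 7.21 + -5.68*i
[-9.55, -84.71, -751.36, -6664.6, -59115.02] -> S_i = -9.55*8.87^i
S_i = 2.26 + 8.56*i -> [2.26, 10.82, 19.38, 27.94, 36.5]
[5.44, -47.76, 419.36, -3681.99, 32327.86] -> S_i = 5.44*(-8.78)^i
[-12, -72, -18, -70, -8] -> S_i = Random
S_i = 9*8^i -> [9, 72, 576, 4608, 36864]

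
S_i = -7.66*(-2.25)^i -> [-7.66, 17.24, -38.78, 87.25, -196.32]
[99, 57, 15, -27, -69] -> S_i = 99 + -42*i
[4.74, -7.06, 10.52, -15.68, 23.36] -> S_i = 4.74*(-1.49)^i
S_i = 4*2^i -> [4, 8, 16, 32, 64]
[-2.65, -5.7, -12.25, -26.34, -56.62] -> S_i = -2.65*2.15^i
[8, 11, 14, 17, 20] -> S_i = 8 + 3*i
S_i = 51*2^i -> [51, 102, 204, 408, 816]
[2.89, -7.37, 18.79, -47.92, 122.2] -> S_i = 2.89*(-2.55)^i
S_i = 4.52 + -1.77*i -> [4.52, 2.75, 0.98, -0.79, -2.56]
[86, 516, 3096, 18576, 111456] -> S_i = 86*6^i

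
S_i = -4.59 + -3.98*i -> [-4.59, -8.57, -12.55, -16.53, -20.51]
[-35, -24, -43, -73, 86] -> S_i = Random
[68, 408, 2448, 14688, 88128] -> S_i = 68*6^i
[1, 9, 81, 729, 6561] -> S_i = 1*9^i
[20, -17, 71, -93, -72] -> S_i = Random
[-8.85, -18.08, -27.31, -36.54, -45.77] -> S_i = -8.85 + -9.23*i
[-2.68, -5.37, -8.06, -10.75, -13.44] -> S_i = -2.68 + -2.69*i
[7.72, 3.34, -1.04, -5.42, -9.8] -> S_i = 7.72 + -4.38*i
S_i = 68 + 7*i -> [68, 75, 82, 89, 96]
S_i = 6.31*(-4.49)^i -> [6.31, -28.33, 127.21, -571.17, 2564.57]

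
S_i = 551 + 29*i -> [551, 580, 609, 638, 667]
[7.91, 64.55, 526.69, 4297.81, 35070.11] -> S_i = 7.91*8.16^i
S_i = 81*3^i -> [81, 243, 729, 2187, 6561]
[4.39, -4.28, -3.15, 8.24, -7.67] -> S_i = Random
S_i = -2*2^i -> [-2, -4, -8, -16, -32]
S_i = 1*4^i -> [1, 4, 16, 64, 256]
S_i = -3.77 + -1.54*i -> [-3.77, -5.31, -6.85, -8.39, -9.93]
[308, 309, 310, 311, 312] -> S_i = 308 + 1*i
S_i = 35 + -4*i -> [35, 31, 27, 23, 19]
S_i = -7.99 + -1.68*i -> [-7.99, -9.67, -11.35, -13.03, -14.71]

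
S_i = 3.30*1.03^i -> [3.3, 3.4, 3.5, 3.61, 3.71]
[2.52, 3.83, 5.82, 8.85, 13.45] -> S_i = 2.52*1.52^i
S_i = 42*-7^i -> [42, -294, 2058, -14406, 100842]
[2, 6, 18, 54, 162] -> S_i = 2*3^i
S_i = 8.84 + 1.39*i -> [8.84, 10.23, 11.62, 13.01, 14.4]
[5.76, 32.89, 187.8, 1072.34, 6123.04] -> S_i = 5.76*5.71^i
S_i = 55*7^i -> [55, 385, 2695, 18865, 132055]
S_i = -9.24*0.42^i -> [-9.24, -3.88, -1.63, -0.68, -0.29]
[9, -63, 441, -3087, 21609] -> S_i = 9*-7^i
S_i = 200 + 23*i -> [200, 223, 246, 269, 292]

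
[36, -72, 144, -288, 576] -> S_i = 36*-2^i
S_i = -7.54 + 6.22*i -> [-7.54, -1.32, 4.9, 11.12, 17.34]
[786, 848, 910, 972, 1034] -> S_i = 786 + 62*i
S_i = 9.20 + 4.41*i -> [9.2, 13.61, 18.02, 22.43, 26.84]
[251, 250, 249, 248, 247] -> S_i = 251 + -1*i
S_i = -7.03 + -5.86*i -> [-7.03, -12.89, -18.75, -24.61, -30.47]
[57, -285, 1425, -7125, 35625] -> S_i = 57*-5^i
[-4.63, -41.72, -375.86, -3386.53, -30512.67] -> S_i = -4.63*9.01^i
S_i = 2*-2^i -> [2, -4, 8, -16, 32]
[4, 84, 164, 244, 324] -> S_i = 4 + 80*i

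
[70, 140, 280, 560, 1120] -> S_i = 70*2^i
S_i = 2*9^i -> [2, 18, 162, 1458, 13122]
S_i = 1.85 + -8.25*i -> [1.85, -6.4, -14.65, -22.9, -31.15]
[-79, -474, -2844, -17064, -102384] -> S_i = -79*6^i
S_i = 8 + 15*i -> [8, 23, 38, 53, 68]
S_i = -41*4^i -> [-41, -164, -656, -2624, -10496]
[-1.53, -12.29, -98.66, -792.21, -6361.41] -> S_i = -1.53*8.03^i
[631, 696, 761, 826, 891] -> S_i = 631 + 65*i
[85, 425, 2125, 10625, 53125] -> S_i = 85*5^i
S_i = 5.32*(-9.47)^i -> [5.32, -50.38, 477.1, -4518.16, 42786.97]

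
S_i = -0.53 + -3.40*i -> [-0.53, -3.93, -7.33, -10.73, -14.13]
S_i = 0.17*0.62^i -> [0.17, 0.11, 0.07, 0.04, 0.03]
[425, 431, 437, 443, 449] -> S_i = 425 + 6*i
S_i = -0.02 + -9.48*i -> [-0.02, -9.5, -18.98, -28.46, -37.94]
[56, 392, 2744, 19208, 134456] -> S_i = 56*7^i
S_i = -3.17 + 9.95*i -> [-3.17, 6.78, 16.73, 26.68, 36.63]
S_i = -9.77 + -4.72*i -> [-9.77, -14.49, -19.21, -23.93, -28.65]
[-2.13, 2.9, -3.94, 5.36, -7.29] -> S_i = -2.13*(-1.36)^i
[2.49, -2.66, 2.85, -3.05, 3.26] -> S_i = 2.49*(-1.07)^i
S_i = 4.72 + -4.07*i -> [4.72, 0.65, -3.42, -7.49, -11.56]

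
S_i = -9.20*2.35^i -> [-9.2, -21.62, -50.81, -119.4, -280.58]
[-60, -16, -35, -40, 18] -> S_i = Random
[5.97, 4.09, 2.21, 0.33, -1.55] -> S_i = 5.97 + -1.88*i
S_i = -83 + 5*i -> [-83, -78, -73, -68, -63]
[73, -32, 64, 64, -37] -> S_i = Random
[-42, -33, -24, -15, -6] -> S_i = -42 + 9*i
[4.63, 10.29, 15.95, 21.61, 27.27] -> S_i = 4.63 + 5.66*i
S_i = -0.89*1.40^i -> [-0.89, -1.25, -1.74, -2.44, -3.42]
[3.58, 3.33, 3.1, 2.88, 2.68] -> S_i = 3.58*0.93^i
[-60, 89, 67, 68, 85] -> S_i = Random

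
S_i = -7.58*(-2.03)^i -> [-7.58, 15.39, -31.24, 63.41, -128.72]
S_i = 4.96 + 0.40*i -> [4.96, 5.36, 5.76, 6.16, 6.56]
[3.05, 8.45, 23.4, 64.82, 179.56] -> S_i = 3.05*2.77^i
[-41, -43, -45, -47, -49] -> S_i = -41 + -2*i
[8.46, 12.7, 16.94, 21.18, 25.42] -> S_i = 8.46 + 4.24*i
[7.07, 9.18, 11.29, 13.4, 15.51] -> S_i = 7.07 + 2.11*i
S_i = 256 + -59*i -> [256, 197, 138, 79, 20]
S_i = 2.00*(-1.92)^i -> [2.0, -3.84, 7.37, -14.16, 27.18]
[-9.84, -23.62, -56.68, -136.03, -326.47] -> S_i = -9.84*2.40^i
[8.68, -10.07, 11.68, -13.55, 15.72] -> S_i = 8.68*(-1.16)^i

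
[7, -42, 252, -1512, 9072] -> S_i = 7*-6^i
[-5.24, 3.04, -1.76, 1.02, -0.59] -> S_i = -5.24*(-0.58)^i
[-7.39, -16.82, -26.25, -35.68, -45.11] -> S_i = -7.39 + -9.43*i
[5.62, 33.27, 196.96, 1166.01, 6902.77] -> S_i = 5.62*5.92^i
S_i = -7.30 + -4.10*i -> [-7.3, -11.4, -15.5, -19.6, -23.7]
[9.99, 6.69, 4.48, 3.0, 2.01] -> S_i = 9.99*0.67^i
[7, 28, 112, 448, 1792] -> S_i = 7*4^i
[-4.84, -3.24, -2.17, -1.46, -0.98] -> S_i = -4.84*0.67^i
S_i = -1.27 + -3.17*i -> [-1.27, -4.44, -7.61, -10.78, -13.95]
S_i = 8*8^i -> [8, 64, 512, 4096, 32768]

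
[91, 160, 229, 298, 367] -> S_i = 91 + 69*i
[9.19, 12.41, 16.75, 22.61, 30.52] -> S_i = 9.19*1.35^i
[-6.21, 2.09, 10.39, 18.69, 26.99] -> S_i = -6.21 + 8.30*i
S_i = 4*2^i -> [4, 8, 16, 32, 64]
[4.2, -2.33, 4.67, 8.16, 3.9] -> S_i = Random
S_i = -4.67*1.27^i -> [-4.67, -5.93, -7.53, -9.57, -12.15]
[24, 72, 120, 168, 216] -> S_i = 24 + 48*i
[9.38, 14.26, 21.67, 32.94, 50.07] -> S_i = 9.38*1.52^i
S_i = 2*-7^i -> [2, -14, 98, -686, 4802]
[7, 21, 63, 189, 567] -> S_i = 7*3^i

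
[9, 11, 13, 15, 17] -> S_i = 9 + 2*i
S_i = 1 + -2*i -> [1, -1, -3, -5, -7]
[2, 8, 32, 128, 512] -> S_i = 2*4^i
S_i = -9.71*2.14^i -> [-9.71, -20.78, -44.47, -95.16, -203.65]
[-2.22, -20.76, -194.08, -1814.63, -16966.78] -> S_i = -2.22*9.35^i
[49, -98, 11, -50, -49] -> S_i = Random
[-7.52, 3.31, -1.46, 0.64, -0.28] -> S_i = -7.52*(-0.44)^i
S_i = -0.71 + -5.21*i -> [-0.71, -5.92, -11.13, -16.34, -21.55]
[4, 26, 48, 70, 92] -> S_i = 4 + 22*i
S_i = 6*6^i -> [6, 36, 216, 1296, 7776]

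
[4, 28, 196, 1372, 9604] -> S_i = 4*7^i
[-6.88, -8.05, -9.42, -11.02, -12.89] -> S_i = -6.88*1.17^i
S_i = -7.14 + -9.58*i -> [-7.14, -16.72, -26.3, -35.88, -45.46]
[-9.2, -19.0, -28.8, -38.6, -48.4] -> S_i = -9.20 + -9.80*i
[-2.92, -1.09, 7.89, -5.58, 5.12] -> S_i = Random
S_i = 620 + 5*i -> [620, 625, 630, 635, 640]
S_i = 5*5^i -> [5, 25, 125, 625, 3125]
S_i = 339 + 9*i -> [339, 348, 357, 366, 375]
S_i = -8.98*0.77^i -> [-8.98, -6.91, -5.32, -4.1, -3.16]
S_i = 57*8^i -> [57, 456, 3648, 29184, 233472]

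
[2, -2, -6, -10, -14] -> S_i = 2 + -4*i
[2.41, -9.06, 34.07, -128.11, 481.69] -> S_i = 2.41*(-3.76)^i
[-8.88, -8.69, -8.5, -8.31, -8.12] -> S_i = -8.88 + 0.19*i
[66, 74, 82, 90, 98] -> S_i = 66 + 8*i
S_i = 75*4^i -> [75, 300, 1200, 4800, 19200]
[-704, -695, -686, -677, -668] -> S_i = -704 + 9*i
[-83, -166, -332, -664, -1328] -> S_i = -83*2^i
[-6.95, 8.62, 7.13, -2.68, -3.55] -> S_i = Random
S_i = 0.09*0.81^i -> [0.09, 0.07, 0.06, 0.05, 0.04]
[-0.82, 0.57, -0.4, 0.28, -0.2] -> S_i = -0.82*(-0.70)^i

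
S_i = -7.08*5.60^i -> [-7.08, -39.65, -222.03, -1243.36, -6962.82]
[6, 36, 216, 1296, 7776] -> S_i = 6*6^i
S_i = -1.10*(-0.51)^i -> [-1.1, 0.56, -0.29, 0.15, -0.07]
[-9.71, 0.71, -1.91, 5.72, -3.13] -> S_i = Random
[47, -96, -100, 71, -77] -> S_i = Random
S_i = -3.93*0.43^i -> [-3.93, -1.69, -0.73, -0.31, -0.13]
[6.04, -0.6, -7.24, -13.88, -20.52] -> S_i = 6.04 + -6.64*i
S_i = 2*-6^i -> [2, -12, 72, -432, 2592]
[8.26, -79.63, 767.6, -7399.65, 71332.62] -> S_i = 8.26*(-9.64)^i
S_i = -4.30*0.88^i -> [-4.3, -3.78, -3.33, -2.93, -2.58]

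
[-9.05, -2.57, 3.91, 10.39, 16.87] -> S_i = -9.05 + 6.48*i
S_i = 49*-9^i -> [49, -441, 3969, -35721, 321489]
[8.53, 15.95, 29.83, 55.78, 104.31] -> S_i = 8.53*1.87^i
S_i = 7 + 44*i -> [7, 51, 95, 139, 183]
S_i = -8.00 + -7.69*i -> [-8.0, -15.69, -23.38, -31.07, -38.76]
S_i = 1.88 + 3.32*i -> [1.88, 5.2, 8.52, 11.84, 15.16]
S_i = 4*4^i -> [4, 16, 64, 256, 1024]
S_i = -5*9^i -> [-5, -45, -405, -3645, -32805]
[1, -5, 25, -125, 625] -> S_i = 1*-5^i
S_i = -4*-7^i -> [-4, 28, -196, 1372, -9604]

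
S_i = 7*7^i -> [7, 49, 343, 2401, 16807]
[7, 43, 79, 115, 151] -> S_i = 7 + 36*i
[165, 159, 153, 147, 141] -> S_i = 165 + -6*i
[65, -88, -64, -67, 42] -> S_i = Random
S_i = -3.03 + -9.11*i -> [-3.03, -12.14, -21.25, -30.36, -39.47]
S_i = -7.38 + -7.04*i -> [-7.38, -14.42, -21.46, -28.5, -35.54]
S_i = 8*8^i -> [8, 64, 512, 4096, 32768]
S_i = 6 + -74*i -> [6, -68, -142, -216, -290]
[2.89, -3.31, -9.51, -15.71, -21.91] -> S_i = 2.89 + -6.20*i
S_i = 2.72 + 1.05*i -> [2.72, 3.77, 4.82, 5.87, 6.92]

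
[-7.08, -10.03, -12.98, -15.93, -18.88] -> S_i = -7.08 + -2.95*i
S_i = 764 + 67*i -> [764, 831, 898, 965, 1032]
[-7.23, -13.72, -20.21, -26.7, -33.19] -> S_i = -7.23 + -6.49*i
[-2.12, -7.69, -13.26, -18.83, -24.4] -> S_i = -2.12 + -5.57*i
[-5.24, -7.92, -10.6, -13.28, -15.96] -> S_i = -5.24 + -2.68*i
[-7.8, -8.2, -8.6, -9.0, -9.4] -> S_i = -7.80 + -0.40*i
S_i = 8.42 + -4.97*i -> [8.42, 3.45, -1.52, -6.49, -11.46]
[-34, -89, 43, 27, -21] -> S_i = Random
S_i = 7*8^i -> [7, 56, 448, 3584, 28672]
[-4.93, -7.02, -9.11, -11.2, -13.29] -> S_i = -4.93 + -2.09*i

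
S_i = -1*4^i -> [-1, -4, -16, -64, -256]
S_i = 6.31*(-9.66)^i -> [6.31, -60.95, 588.82, -5688.02, 54946.23]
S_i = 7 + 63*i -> [7, 70, 133, 196, 259]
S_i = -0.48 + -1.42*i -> [-0.48, -1.9, -3.32, -4.74, -6.16]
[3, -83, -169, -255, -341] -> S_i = 3 + -86*i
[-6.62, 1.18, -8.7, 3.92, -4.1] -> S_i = Random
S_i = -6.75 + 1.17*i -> [-6.75, -5.58, -4.41, -3.24, -2.07]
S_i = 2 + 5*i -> [2, 7, 12, 17, 22]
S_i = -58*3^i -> [-58, -174, -522, -1566, -4698]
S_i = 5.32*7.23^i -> [5.32, 38.46, 278.09, 2010.6, 14536.67]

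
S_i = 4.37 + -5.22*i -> [4.37, -0.85, -6.07, -11.29, -16.51]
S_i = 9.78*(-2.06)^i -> [9.78, -20.15, 41.5, -85.49, 176.12]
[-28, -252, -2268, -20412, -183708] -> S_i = -28*9^i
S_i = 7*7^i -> [7, 49, 343, 2401, 16807]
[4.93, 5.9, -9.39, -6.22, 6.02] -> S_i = Random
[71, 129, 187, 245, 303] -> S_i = 71 + 58*i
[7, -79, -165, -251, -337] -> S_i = 7 + -86*i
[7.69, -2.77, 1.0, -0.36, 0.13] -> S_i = 7.69*(-0.36)^i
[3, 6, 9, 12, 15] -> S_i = 3 + 3*i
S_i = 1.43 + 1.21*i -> [1.43, 2.64, 3.85, 5.06, 6.27]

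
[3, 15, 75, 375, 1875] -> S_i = 3*5^i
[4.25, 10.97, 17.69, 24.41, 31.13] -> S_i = 4.25 + 6.72*i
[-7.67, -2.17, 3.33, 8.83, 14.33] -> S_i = -7.67 + 5.50*i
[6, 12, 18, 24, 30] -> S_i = 6 + 6*i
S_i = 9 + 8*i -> [9, 17, 25, 33, 41]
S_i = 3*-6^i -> [3, -18, 108, -648, 3888]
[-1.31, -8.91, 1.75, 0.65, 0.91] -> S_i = Random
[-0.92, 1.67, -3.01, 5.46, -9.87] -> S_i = -0.92*(-1.81)^i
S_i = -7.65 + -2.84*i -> [-7.65, -10.49, -13.33, -16.17, -19.01]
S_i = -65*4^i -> [-65, -260, -1040, -4160, -16640]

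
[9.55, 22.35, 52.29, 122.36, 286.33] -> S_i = 9.55*2.34^i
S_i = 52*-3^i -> [52, -156, 468, -1404, 4212]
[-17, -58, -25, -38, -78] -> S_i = Random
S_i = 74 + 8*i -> [74, 82, 90, 98, 106]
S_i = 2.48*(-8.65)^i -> [2.48, -21.45, 185.56, -1605.09, 13884.05]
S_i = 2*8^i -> [2, 16, 128, 1024, 8192]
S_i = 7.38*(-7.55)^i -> [7.38, -55.72, 420.68, -3176.12, 23979.72]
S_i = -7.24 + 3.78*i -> [-7.24, -3.46, 0.32, 4.1, 7.88]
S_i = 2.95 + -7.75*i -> [2.95, -4.8, -12.55, -20.3, -28.05]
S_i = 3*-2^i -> [3, -6, 12, -24, 48]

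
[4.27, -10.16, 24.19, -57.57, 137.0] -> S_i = 4.27*(-2.38)^i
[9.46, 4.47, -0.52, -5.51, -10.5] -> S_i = 9.46 + -4.99*i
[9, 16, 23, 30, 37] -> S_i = 9 + 7*i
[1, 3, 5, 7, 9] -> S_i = 1 + 2*i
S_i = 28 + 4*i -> [28, 32, 36, 40, 44]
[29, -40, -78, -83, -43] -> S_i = Random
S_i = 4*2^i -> [4, 8, 16, 32, 64]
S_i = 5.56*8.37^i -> [5.56, 46.54, 389.52, 3260.25, 27288.31]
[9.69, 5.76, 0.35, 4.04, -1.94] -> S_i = Random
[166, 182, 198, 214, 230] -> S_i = 166 + 16*i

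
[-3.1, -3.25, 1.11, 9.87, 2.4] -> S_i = Random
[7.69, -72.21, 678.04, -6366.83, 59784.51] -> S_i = 7.69*(-9.39)^i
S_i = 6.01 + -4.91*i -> [6.01, 1.1, -3.81, -8.72, -13.63]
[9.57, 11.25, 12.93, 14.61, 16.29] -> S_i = 9.57 + 1.68*i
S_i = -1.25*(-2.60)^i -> [-1.25, 3.25, -8.45, 21.97, -57.12]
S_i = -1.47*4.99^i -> [-1.47, -7.34, -36.6, -182.65, -911.42]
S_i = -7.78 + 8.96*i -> [-7.78, 1.18, 10.14, 19.1, 28.06]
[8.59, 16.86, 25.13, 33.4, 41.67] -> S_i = 8.59 + 8.27*i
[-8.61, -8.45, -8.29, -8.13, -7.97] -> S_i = -8.61 + 0.16*i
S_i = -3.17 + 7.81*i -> [-3.17, 4.64, 12.45, 20.26, 28.07]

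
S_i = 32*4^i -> [32, 128, 512, 2048, 8192]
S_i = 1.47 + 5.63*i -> [1.47, 7.1, 12.73, 18.36, 23.99]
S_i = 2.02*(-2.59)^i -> [2.02, -5.23, 13.55, -35.1, 90.9]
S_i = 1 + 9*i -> [1, 10, 19, 28, 37]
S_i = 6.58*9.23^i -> [6.58, 60.73, 560.57, 5174.05, 47756.52]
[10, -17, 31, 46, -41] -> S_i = Random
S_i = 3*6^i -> [3, 18, 108, 648, 3888]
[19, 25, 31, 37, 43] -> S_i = 19 + 6*i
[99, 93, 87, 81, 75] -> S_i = 99 + -6*i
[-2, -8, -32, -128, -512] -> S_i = -2*4^i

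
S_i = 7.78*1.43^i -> [7.78, 11.13, 15.91, 22.75, 32.53]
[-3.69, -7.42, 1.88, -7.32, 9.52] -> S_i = Random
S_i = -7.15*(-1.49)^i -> [-7.15, 10.65, -15.87, 23.65, -35.24]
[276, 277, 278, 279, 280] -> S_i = 276 + 1*i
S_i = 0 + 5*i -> [0, 5, 10, 15, 20]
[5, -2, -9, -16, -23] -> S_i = 5 + -7*i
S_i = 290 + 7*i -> [290, 297, 304, 311, 318]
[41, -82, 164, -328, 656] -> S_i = 41*-2^i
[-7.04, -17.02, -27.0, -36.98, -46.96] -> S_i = -7.04 + -9.98*i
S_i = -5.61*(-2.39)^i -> [-5.61, 13.41, -32.04, 76.59, -183.04]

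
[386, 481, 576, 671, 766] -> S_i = 386 + 95*i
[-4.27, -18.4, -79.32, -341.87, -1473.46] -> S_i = -4.27*4.31^i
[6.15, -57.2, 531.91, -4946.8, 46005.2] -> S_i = 6.15*(-9.30)^i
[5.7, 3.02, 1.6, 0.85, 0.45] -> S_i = 5.70*0.53^i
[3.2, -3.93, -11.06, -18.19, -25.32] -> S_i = 3.20 + -7.13*i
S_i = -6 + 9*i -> [-6, 3, 12, 21, 30]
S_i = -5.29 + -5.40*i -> [-5.29, -10.69, -16.09, -21.49, -26.89]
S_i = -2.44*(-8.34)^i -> [-2.44, 20.35, -169.72, 1415.43, -11804.67]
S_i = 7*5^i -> [7, 35, 175, 875, 4375]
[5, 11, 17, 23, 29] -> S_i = 5 + 6*i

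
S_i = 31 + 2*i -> [31, 33, 35, 37, 39]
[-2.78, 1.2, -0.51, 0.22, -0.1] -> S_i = -2.78*(-0.43)^i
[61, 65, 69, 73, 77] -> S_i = 61 + 4*i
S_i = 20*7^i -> [20, 140, 980, 6860, 48020]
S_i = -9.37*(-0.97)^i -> [-9.37, 9.09, -8.82, 8.55, -8.3]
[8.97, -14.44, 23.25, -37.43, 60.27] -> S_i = 8.97*(-1.61)^i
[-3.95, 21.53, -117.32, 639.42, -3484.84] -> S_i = -3.95*(-5.45)^i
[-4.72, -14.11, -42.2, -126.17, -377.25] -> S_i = -4.72*2.99^i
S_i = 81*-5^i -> [81, -405, 2025, -10125, 50625]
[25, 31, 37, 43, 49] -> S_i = 25 + 6*i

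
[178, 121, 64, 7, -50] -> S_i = 178 + -57*i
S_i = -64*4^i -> [-64, -256, -1024, -4096, -16384]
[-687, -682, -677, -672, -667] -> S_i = -687 + 5*i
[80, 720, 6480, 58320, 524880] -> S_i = 80*9^i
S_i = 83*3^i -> [83, 249, 747, 2241, 6723]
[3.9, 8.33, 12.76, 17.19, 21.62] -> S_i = 3.90 + 4.43*i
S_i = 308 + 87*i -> [308, 395, 482, 569, 656]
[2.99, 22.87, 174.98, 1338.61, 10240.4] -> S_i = 2.99*7.65^i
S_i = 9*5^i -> [9, 45, 225, 1125, 5625]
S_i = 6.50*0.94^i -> [6.5, 6.11, 5.74, 5.4, 5.07]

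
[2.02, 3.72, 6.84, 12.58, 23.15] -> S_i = 2.02*1.84^i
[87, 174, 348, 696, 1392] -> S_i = 87*2^i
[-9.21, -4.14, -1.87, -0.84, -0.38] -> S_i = -9.21*0.45^i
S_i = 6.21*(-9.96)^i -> [6.21, -61.85, 616.04, -6135.78, 61112.35]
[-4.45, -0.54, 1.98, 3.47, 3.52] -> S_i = Random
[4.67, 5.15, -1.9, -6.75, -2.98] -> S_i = Random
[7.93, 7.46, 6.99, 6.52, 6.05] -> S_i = 7.93 + -0.47*i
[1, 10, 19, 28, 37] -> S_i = 1 + 9*i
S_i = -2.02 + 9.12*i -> [-2.02, 7.1, 16.22, 25.34, 34.46]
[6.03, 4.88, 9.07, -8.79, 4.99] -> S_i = Random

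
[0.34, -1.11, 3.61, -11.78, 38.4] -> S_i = 0.34*(-3.26)^i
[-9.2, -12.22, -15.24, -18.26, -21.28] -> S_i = -9.20 + -3.02*i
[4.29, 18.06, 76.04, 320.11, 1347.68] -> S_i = 4.29*4.21^i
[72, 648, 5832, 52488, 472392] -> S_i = 72*9^i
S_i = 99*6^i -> [99, 594, 3564, 21384, 128304]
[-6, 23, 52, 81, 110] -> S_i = -6 + 29*i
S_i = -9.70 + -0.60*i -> [-9.7, -10.3, -10.9, -11.5, -12.1]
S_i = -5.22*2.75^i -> [-5.22, -14.35, -39.48, -108.56, -298.54]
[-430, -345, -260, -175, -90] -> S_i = -430 + 85*i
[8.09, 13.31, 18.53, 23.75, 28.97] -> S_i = 8.09 + 5.22*i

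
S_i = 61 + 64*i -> [61, 125, 189, 253, 317]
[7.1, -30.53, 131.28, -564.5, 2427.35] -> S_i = 7.10*(-4.30)^i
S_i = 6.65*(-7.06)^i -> [6.65, -46.95, 331.46, -2340.11, 16521.16]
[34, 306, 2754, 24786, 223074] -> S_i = 34*9^i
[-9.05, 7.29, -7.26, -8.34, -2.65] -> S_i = Random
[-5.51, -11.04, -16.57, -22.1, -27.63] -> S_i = -5.51 + -5.53*i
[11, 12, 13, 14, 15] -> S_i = 11 + 1*i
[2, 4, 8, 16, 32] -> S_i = 2*2^i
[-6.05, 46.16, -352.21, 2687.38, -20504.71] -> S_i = -6.05*(-7.63)^i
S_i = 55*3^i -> [55, 165, 495, 1485, 4455]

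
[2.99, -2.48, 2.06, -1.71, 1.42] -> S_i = 2.99*(-0.83)^i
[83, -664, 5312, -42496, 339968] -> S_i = 83*-8^i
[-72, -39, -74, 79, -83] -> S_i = Random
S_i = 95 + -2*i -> [95, 93, 91, 89, 87]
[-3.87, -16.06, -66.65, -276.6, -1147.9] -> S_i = -3.87*4.15^i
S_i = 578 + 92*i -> [578, 670, 762, 854, 946]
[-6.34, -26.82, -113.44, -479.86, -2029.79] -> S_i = -6.34*4.23^i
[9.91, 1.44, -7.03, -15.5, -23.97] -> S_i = 9.91 + -8.47*i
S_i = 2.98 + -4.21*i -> [2.98, -1.23, -5.44, -9.65, -13.86]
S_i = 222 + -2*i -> [222, 220, 218, 216, 214]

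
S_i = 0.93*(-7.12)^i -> [0.93, -6.62, 47.15, -335.68, 2390.03]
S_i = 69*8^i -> [69, 552, 4416, 35328, 282624]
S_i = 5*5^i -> [5, 25, 125, 625, 3125]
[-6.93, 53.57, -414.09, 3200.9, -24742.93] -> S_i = -6.93*(-7.73)^i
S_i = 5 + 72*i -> [5, 77, 149, 221, 293]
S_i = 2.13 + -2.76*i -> [2.13, -0.63, -3.39, -6.15, -8.91]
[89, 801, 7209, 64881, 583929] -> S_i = 89*9^i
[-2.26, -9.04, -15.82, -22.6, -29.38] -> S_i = -2.26 + -6.78*i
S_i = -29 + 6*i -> [-29, -23, -17, -11, -5]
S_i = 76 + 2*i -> [76, 78, 80, 82, 84]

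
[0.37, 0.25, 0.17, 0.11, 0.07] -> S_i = 0.37*0.67^i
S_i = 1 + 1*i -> [1, 2, 3, 4, 5]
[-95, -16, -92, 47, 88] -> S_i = Random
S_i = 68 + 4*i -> [68, 72, 76, 80, 84]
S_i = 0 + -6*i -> [0, -6, -12, -18, -24]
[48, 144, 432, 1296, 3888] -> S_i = 48*3^i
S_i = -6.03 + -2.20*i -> [-6.03, -8.23, -10.43, -12.63, -14.83]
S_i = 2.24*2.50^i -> [2.24, 5.6, 14.0, 35.0, 87.5]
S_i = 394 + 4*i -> [394, 398, 402, 406, 410]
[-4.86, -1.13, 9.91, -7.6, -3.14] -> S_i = Random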